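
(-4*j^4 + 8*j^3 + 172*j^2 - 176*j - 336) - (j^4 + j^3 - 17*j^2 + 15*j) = -5*j^4 + 7*j^3 + 189*j^2 - 191*j - 336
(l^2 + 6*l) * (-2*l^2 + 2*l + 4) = -2*l^4 - 10*l^3 + 16*l^2 + 24*l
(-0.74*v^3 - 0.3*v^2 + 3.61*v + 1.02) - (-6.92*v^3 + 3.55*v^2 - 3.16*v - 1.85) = 6.18*v^3 - 3.85*v^2 + 6.77*v + 2.87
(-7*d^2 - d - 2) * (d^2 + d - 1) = -7*d^4 - 8*d^3 + 4*d^2 - d + 2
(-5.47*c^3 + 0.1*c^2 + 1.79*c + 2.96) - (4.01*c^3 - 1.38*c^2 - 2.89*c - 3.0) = -9.48*c^3 + 1.48*c^2 + 4.68*c + 5.96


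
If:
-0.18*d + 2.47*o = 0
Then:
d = 13.7222222222222*o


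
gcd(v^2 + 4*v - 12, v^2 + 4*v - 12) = v^2 + 4*v - 12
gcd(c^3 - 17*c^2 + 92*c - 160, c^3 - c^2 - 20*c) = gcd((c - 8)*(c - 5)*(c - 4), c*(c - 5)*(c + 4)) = c - 5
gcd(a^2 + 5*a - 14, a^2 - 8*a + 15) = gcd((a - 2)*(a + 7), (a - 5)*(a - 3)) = 1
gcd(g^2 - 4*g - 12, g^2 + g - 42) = g - 6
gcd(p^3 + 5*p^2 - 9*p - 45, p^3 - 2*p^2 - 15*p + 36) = p - 3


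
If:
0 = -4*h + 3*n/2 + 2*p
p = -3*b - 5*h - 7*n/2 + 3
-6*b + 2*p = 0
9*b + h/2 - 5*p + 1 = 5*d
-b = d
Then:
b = 95/62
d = -95/62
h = 33/31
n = -102/31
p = 285/62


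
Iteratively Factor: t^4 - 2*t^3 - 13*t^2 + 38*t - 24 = (t - 1)*(t^3 - t^2 - 14*t + 24) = (t - 3)*(t - 1)*(t^2 + 2*t - 8) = (t - 3)*(t - 1)*(t + 4)*(t - 2)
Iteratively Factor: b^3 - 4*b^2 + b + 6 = (b - 2)*(b^2 - 2*b - 3) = (b - 3)*(b - 2)*(b + 1)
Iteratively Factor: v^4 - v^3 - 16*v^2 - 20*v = (v + 2)*(v^3 - 3*v^2 - 10*v) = (v - 5)*(v + 2)*(v^2 + 2*v) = (v - 5)*(v + 2)^2*(v)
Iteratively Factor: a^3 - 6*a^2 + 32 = (a - 4)*(a^2 - 2*a - 8) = (a - 4)*(a + 2)*(a - 4)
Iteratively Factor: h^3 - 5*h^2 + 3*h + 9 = (h + 1)*(h^2 - 6*h + 9) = (h - 3)*(h + 1)*(h - 3)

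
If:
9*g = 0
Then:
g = 0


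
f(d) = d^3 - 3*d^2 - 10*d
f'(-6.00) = 134.00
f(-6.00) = -264.00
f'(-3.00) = 35.00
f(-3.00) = -24.00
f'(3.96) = 13.28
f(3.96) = -24.55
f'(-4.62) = 81.75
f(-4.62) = -116.44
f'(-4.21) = 68.43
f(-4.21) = -85.69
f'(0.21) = -11.13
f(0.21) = -2.22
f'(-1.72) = 9.20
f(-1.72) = 3.24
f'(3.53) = 6.20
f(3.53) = -28.70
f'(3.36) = 3.71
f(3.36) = -29.54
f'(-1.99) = 13.82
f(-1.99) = 0.14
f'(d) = 3*d^2 - 6*d - 10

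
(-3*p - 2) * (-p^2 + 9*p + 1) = 3*p^3 - 25*p^2 - 21*p - 2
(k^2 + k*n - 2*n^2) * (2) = 2*k^2 + 2*k*n - 4*n^2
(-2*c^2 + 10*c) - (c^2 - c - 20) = -3*c^2 + 11*c + 20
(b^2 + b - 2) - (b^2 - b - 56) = 2*b + 54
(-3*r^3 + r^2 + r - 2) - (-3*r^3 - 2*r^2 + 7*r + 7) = 3*r^2 - 6*r - 9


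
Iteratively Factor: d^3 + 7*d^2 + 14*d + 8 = (d + 2)*(d^2 + 5*d + 4) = (d + 1)*(d + 2)*(d + 4)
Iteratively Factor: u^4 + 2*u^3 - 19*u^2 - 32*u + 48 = (u - 4)*(u^3 + 6*u^2 + 5*u - 12) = (u - 4)*(u + 3)*(u^2 + 3*u - 4) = (u - 4)*(u + 3)*(u + 4)*(u - 1)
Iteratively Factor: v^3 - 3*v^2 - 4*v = (v)*(v^2 - 3*v - 4) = v*(v - 4)*(v + 1)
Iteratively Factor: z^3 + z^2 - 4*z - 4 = (z + 2)*(z^2 - z - 2) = (z + 1)*(z + 2)*(z - 2)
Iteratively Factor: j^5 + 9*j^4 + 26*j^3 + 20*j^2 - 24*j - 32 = (j + 2)*(j^4 + 7*j^3 + 12*j^2 - 4*j - 16) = (j + 2)*(j + 4)*(j^3 + 3*j^2 - 4) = (j + 2)^2*(j + 4)*(j^2 + j - 2) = (j + 2)^3*(j + 4)*(j - 1)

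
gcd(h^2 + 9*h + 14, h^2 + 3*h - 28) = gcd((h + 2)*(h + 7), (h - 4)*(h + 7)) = h + 7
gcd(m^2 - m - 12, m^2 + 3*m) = m + 3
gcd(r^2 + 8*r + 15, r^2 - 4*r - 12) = 1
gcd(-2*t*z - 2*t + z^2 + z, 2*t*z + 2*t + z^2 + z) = z + 1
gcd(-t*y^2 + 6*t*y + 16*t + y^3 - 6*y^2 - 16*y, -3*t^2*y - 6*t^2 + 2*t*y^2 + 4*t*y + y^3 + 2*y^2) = -t*y - 2*t + y^2 + 2*y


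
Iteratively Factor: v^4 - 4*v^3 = (v)*(v^3 - 4*v^2) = v^2*(v^2 - 4*v) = v^3*(v - 4)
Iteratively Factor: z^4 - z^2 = (z)*(z^3 - z) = z^2*(z^2 - 1) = z^2*(z - 1)*(z + 1)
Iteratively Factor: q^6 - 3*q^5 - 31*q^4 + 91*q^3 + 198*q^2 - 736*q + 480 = (q - 2)*(q^5 - q^4 - 33*q^3 + 25*q^2 + 248*q - 240) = (q - 3)*(q - 2)*(q^4 + 2*q^3 - 27*q^2 - 56*q + 80) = (q - 3)*(q - 2)*(q - 1)*(q^3 + 3*q^2 - 24*q - 80) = (q - 5)*(q - 3)*(q - 2)*(q - 1)*(q^2 + 8*q + 16) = (q - 5)*(q - 3)*(q - 2)*(q - 1)*(q + 4)*(q + 4)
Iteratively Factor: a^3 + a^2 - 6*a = (a - 2)*(a^2 + 3*a) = (a - 2)*(a + 3)*(a)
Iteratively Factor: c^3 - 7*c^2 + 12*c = (c)*(c^2 - 7*c + 12) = c*(c - 3)*(c - 4)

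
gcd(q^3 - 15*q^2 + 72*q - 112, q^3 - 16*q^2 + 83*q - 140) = q^2 - 11*q + 28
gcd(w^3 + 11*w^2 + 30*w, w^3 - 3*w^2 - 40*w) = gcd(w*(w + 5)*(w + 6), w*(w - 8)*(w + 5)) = w^2 + 5*w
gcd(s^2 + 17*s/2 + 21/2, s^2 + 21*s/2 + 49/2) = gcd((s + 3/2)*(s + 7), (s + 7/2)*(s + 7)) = s + 7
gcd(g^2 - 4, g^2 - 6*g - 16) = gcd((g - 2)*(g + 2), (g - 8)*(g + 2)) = g + 2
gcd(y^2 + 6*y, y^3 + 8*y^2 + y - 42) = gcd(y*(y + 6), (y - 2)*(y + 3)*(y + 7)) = 1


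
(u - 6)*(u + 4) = u^2 - 2*u - 24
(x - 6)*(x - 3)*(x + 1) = x^3 - 8*x^2 + 9*x + 18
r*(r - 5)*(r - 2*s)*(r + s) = r^4 - r^3*s - 5*r^3 - 2*r^2*s^2 + 5*r^2*s + 10*r*s^2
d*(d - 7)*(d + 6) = d^3 - d^2 - 42*d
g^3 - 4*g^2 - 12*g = g*(g - 6)*(g + 2)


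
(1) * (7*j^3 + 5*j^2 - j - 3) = 7*j^3 + 5*j^2 - j - 3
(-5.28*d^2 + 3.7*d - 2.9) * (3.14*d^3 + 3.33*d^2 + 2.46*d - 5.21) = -16.5792*d^5 - 5.9644*d^4 - 9.7738*d^3 + 26.9538*d^2 - 26.411*d + 15.109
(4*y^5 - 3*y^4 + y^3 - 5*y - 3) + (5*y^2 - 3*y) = 4*y^5 - 3*y^4 + y^3 + 5*y^2 - 8*y - 3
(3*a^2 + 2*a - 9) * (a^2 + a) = 3*a^4 + 5*a^3 - 7*a^2 - 9*a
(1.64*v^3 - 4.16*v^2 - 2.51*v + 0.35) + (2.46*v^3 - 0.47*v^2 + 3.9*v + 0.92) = 4.1*v^3 - 4.63*v^2 + 1.39*v + 1.27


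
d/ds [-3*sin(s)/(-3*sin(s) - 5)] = 15*cos(s)/(3*sin(s) + 5)^2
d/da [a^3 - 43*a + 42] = 3*a^2 - 43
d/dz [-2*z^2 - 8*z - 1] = -4*z - 8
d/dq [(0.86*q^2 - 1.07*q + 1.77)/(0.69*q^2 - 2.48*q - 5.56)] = (-1.3945*q^2 - 12.0058*q + 10.3388)/(0.4761*q^4 - 3.4224*q^3 - 1.5224*q^2 + 27.5776*q + 30.9136)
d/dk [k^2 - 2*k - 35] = 2*k - 2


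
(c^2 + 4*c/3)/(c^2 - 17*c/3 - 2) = c*(3*c + 4)/(3*c^2 - 17*c - 6)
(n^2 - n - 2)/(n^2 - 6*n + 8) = (n + 1)/(n - 4)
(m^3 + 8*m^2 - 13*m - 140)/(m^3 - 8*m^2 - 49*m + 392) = (m^2 + m - 20)/(m^2 - 15*m + 56)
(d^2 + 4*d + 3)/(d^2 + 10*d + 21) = (d + 1)/(d + 7)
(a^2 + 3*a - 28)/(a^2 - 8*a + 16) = (a + 7)/(a - 4)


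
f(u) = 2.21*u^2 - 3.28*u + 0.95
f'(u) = 4.42*u - 3.28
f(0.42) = -0.04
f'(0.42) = -1.42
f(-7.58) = 152.79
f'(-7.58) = -36.78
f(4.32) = 28.02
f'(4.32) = 15.81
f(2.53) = 6.80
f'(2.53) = 7.90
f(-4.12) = 51.98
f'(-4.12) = -21.49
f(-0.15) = 1.49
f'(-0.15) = -3.94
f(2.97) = 10.70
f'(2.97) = 9.85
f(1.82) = 2.30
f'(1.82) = 4.76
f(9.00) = 150.44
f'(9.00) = 36.50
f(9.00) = 150.44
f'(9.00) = 36.50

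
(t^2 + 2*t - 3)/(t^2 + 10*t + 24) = (t^2 + 2*t - 3)/(t^2 + 10*t + 24)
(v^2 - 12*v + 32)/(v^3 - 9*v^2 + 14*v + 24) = (v - 8)/(v^2 - 5*v - 6)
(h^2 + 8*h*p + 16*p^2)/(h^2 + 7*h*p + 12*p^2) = (h + 4*p)/(h + 3*p)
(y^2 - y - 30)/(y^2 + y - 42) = (y + 5)/(y + 7)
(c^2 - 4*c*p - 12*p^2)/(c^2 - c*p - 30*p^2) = (c + 2*p)/(c + 5*p)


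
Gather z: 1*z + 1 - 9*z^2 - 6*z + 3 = -9*z^2 - 5*z + 4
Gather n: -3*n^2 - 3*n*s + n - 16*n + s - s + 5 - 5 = -3*n^2 + n*(-3*s - 15)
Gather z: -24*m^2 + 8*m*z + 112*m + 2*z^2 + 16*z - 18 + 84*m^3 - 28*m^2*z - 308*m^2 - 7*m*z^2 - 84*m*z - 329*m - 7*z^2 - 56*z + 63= 84*m^3 - 332*m^2 - 217*m + z^2*(-7*m - 5) + z*(-28*m^2 - 76*m - 40) + 45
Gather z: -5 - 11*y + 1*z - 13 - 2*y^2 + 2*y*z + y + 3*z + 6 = -2*y^2 - 10*y + z*(2*y + 4) - 12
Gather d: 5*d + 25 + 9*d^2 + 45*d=9*d^2 + 50*d + 25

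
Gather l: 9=9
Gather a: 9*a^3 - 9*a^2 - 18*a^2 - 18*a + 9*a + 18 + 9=9*a^3 - 27*a^2 - 9*a + 27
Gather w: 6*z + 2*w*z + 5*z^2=2*w*z + 5*z^2 + 6*z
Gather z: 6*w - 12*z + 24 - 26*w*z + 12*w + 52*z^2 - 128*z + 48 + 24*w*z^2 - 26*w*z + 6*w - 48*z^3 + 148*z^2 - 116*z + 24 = 24*w - 48*z^3 + z^2*(24*w + 200) + z*(-52*w - 256) + 96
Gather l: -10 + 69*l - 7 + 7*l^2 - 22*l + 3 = 7*l^2 + 47*l - 14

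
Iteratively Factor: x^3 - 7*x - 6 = (x + 1)*(x^2 - x - 6) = (x - 3)*(x + 1)*(x + 2)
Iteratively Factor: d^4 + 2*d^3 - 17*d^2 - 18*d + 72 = (d + 4)*(d^3 - 2*d^2 - 9*d + 18) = (d - 3)*(d + 4)*(d^2 + d - 6) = (d - 3)*(d + 3)*(d + 4)*(d - 2)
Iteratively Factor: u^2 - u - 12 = (u + 3)*(u - 4)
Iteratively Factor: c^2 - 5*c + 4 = (c - 4)*(c - 1)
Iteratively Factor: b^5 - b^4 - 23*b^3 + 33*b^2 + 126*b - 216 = (b + 4)*(b^4 - 5*b^3 - 3*b^2 + 45*b - 54) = (b - 2)*(b + 4)*(b^3 - 3*b^2 - 9*b + 27) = (b - 3)*(b - 2)*(b + 4)*(b^2 - 9) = (b - 3)^2*(b - 2)*(b + 4)*(b + 3)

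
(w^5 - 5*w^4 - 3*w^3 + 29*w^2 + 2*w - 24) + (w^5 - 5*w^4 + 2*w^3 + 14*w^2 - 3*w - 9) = 2*w^5 - 10*w^4 - w^3 + 43*w^2 - w - 33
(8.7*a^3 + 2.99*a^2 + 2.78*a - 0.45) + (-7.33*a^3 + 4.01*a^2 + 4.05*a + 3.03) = 1.37*a^3 + 7.0*a^2 + 6.83*a + 2.58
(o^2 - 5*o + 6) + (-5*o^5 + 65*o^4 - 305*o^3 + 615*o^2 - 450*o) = -5*o^5 + 65*o^4 - 305*o^3 + 616*o^2 - 455*o + 6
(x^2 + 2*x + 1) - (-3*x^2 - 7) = 4*x^2 + 2*x + 8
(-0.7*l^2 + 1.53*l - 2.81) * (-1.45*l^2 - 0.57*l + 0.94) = 1.015*l^4 - 1.8195*l^3 + 2.5444*l^2 + 3.0399*l - 2.6414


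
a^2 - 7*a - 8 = (a - 8)*(a + 1)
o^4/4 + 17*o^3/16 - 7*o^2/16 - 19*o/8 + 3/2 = (o/4 + 1)*(o - 1)*(o - 3/4)*(o + 2)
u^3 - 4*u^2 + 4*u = u*(u - 2)^2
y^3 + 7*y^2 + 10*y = y*(y + 2)*(y + 5)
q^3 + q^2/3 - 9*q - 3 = (q - 3)*(q + 1/3)*(q + 3)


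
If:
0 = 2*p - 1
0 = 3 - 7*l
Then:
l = 3/7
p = 1/2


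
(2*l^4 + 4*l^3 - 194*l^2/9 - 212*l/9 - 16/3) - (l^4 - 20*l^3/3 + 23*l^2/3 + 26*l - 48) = l^4 + 32*l^3/3 - 263*l^2/9 - 446*l/9 + 128/3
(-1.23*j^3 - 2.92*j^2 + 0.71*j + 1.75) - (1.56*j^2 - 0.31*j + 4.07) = -1.23*j^3 - 4.48*j^2 + 1.02*j - 2.32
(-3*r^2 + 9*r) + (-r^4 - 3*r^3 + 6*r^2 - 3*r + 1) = -r^4 - 3*r^3 + 3*r^2 + 6*r + 1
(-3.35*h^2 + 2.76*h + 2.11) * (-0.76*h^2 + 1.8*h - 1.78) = 2.546*h^4 - 8.1276*h^3 + 9.3274*h^2 - 1.1148*h - 3.7558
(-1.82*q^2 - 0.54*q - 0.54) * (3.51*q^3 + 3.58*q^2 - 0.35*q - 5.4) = -6.3882*q^5 - 8.411*q^4 - 3.1916*q^3 + 8.0838*q^2 + 3.105*q + 2.916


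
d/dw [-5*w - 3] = -5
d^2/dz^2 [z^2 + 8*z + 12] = 2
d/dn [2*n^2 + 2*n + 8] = 4*n + 2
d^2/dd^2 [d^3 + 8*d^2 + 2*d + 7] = 6*d + 16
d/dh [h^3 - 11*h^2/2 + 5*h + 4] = 3*h^2 - 11*h + 5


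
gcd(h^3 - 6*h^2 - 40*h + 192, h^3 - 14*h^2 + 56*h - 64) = h^2 - 12*h + 32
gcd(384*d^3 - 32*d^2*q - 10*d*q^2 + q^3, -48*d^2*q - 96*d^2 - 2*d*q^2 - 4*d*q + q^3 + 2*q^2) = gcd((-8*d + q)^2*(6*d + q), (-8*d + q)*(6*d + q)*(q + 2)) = -48*d^2 - 2*d*q + q^2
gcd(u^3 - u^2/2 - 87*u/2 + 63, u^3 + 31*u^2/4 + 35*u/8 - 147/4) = 1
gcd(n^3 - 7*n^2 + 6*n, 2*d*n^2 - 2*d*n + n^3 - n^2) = n^2 - n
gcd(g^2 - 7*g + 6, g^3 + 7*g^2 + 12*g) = 1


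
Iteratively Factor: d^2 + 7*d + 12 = (d + 3)*(d + 4)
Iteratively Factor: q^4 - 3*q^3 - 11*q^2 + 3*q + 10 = (q - 1)*(q^3 - 2*q^2 - 13*q - 10) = (q - 5)*(q - 1)*(q^2 + 3*q + 2) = (q - 5)*(q - 1)*(q + 1)*(q + 2)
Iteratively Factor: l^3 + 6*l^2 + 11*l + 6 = (l + 3)*(l^2 + 3*l + 2) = (l + 1)*(l + 3)*(l + 2)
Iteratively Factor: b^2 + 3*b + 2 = (b + 1)*(b + 2)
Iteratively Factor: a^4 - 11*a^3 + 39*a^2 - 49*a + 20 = (a - 1)*(a^3 - 10*a^2 + 29*a - 20) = (a - 5)*(a - 1)*(a^2 - 5*a + 4) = (a - 5)*(a - 1)^2*(a - 4)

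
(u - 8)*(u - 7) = u^2 - 15*u + 56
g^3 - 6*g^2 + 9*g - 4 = (g - 4)*(g - 1)^2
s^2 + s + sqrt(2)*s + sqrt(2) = (s + 1)*(s + sqrt(2))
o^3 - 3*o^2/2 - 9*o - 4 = (o - 4)*(o + 1/2)*(o + 2)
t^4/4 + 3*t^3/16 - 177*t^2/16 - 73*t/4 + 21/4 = (t/4 + 1/2)*(t - 7)*(t - 1/4)*(t + 6)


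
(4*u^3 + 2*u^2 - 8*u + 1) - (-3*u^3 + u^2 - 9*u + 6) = 7*u^3 + u^2 + u - 5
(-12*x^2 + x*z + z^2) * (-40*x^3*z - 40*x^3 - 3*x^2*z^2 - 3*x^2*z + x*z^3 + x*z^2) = 480*x^5*z + 480*x^5 - 4*x^4*z^2 - 4*x^4*z - 55*x^3*z^3 - 55*x^3*z^2 - 2*x^2*z^4 - 2*x^2*z^3 + x*z^5 + x*z^4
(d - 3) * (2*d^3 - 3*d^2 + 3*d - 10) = 2*d^4 - 9*d^3 + 12*d^2 - 19*d + 30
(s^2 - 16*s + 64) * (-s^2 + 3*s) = -s^4 + 19*s^3 - 112*s^2 + 192*s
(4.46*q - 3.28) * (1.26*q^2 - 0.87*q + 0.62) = 5.6196*q^3 - 8.013*q^2 + 5.6188*q - 2.0336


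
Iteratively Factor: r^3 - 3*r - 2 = (r - 2)*(r^2 + 2*r + 1) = (r - 2)*(r + 1)*(r + 1)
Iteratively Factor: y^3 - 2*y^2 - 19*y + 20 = (y + 4)*(y^2 - 6*y + 5) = (y - 1)*(y + 4)*(y - 5)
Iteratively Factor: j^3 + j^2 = (j + 1)*(j^2) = j*(j + 1)*(j)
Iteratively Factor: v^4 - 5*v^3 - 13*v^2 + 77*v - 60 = (v - 1)*(v^3 - 4*v^2 - 17*v + 60) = (v - 1)*(v + 4)*(v^2 - 8*v + 15) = (v - 3)*(v - 1)*(v + 4)*(v - 5)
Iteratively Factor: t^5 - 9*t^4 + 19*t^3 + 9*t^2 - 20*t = (t - 4)*(t^4 - 5*t^3 - t^2 + 5*t) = (t - 5)*(t - 4)*(t^3 - t) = (t - 5)*(t - 4)*(t + 1)*(t^2 - t) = t*(t - 5)*(t - 4)*(t + 1)*(t - 1)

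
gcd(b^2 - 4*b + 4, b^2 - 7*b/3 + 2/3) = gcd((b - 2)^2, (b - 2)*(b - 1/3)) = b - 2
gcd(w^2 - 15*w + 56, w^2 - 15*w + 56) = w^2 - 15*w + 56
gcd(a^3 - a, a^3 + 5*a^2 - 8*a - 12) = a + 1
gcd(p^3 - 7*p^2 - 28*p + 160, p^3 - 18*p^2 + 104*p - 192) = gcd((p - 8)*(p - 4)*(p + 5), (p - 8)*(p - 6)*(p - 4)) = p^2 - 12*p + 32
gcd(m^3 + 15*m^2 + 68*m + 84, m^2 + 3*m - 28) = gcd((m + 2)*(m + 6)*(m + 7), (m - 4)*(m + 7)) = m + 7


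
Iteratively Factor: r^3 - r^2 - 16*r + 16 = (r - 1)*(r^2 - 16) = (r - 1)*(r + 4)*(r - 4)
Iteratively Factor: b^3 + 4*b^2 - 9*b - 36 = (b + 3)*(b^2 + b - 12) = (b + 3)*(b + 4)*(b - 3)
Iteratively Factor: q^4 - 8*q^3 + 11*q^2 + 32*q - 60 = (q - 3)*(q^3 - 5*q^2 - 4*q + 20) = (q - 5)*(q - 3)*(q^2 - 4) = (q - 5)*(q - 3)*(q + 2)*(q - 2)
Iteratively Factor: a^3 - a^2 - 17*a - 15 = (a + 1)*(a^2 - 2*a - 15) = (a + 1)*(a + 3)*(a - 5)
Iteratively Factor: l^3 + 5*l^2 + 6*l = (l + 3)*(l^2 + 2*l) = (l + 2)*(l + 3)*(l)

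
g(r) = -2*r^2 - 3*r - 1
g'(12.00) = -51.00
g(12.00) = -325.00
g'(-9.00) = 33.00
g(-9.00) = -136.00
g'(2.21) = -11.84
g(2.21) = -17.40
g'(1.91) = -10.64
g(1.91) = -14.03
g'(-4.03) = 13.12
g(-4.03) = -21.39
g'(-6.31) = 22.24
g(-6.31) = -61.70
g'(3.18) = -15.72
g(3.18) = -30.76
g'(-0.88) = 0.52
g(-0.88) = 0.09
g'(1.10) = -7.40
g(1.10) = -6.72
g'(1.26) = -8.04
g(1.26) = -7.96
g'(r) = -4*r - 3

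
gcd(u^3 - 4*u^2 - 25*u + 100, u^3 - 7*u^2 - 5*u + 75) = u - 5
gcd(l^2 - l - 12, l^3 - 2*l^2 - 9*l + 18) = l + 3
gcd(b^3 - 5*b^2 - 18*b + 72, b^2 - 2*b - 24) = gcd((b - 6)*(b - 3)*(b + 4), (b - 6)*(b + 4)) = b^2 - 2*b - 24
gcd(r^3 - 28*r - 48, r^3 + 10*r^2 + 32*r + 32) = r^2 + 6*r + 8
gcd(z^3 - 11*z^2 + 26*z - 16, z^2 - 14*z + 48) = z - 8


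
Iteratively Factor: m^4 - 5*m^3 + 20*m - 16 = (m - 1)*(m^3 - 4*m^2 - 4*m + 16) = (m - 2)*(m - 1)*(m^2 - 2*m - 8) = (m - 2)*(m - 1)*(m + 2)*(m - 4)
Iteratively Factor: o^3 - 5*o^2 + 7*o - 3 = (o - 1)*(o^2 - 4*o + 3) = (o - 3)*(o - 1)*(o - 1)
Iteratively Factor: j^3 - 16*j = (j - 4)*(j^2 + 4*j) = j*(j - 4)*(j + 4)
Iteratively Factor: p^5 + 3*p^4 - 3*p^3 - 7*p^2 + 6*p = (p + 3)*(p^4 - 3*p^2 + 2*p) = (p + 2)*(p + 3)*(p^3 - 2*p^2 + p) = p*(p + 2)*(p + 3)*(p^2 - 2*p + 1) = p*(p - 1)*(p + 2)*(p + 3)*(p - 1)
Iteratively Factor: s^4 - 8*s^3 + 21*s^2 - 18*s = (s)*(s^3 - 8*s^2 + 21*s - 18) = s*(s - 3)*(s^2 - 5*s + 6) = s*(s - 3)*(s - 2)*(s - 3)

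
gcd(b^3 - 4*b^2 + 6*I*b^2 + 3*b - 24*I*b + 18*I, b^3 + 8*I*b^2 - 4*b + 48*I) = b + 6*I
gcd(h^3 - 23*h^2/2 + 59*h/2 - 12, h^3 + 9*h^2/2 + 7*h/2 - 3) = h - 1/2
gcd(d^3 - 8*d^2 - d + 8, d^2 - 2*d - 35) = 1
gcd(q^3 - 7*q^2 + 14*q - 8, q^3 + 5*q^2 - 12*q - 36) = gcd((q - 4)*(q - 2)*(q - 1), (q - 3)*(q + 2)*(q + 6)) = 1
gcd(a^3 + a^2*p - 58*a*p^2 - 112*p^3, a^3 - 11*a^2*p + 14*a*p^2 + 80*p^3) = -a^2 + 6*a*p + 16*p^2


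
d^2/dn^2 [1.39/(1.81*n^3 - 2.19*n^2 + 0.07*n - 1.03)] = ((6.0882 - 15.0954*n)*(1.81*n^3 - 2.19*n^2 + 0.07*n - 1.03) + 1.39*(5.43*n^2 - 4.38*n + 0.07)*(10.86*n^2 - 8.76*n + 0.14))/(1.81*n^3 - 2.19*n^2 + 0.07*n - 1.03)^3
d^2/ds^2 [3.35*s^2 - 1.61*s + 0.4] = 6.70000000000000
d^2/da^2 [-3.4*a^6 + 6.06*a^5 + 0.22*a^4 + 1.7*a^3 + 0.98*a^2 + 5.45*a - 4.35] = -102.0*a^4 + 121.2*a^3 + 2.64*a^2 + 10.2*a + 1.96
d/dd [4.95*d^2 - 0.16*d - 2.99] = 9.9*d - 0.16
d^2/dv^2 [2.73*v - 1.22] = 0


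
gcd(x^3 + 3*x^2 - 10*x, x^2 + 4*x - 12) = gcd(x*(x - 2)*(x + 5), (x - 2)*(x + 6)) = x - 2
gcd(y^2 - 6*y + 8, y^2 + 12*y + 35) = 1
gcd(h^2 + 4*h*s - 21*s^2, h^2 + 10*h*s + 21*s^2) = h + 7*s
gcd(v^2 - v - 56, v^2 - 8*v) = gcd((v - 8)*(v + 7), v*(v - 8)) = v - 8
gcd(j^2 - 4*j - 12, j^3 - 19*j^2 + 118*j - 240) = j - 6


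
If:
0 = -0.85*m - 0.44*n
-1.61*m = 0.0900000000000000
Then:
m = -0.06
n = 0.11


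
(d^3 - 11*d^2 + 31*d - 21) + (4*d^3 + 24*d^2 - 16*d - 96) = 5*d^3 + 13*d^2 + 15*d - 117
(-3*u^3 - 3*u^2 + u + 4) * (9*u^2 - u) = -27*u^5 - 24*u^4 + 12*u^3 + 35*u^2 - 4*u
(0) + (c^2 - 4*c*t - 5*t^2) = c^2 - 4*c*t - 5*t^2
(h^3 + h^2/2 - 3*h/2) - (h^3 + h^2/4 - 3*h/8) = h^2/4 - 9*h/8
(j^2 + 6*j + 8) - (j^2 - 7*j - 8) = 13*j + 16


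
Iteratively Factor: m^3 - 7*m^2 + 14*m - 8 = (m - 2)*(m^2 - 5*m + 4) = (m - 2)*(m - 1)*(m - 4)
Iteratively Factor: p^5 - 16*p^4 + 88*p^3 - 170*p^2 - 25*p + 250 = (p - 5)*(p^4 - 11*p^3 + 33*p^2 - 5*p - 50) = (p - 5)*(p + 1)*(p^3 - 12*p^2 + 45*p - 50) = (p - 5)^2*(p + 1)*(p^2 - 7*p + 10) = (p - 5)^2*(p - 2)*(p + 1)*(p - 5)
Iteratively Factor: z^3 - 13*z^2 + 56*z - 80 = (z - 5)*(z^2 - 8*z + 16) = (z - 5)*(z - 4)*(z - 4)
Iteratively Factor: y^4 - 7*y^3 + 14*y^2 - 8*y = (y - 2)*(y^3 - 5*y^2 + 4*y) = (y - 4)*(y - 2)*(y^2 - y) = (y - 4)*(y - 2)*(y - 1)*(y)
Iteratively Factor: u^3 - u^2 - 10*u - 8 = (u - 4)*(u^2 + 3*u + 2) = (u - 4)*(u + 1)*(u + 2)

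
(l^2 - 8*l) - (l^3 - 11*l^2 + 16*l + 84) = -l^3 + 12*l^2 - 24*l - 84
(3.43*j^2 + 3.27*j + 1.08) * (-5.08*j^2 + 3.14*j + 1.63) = -17.4244*j^4 - 5.8414*j^3 + 10.3723*j^2 + 8.7213*j + 1.7604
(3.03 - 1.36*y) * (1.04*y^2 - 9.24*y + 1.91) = -1.4144*y^3 + 15.7176*y^2 - 30.5948*y + 5.7873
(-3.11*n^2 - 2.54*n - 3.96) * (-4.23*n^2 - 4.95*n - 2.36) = 13.1553*n^4 + 26.1387*n^3 + 36.6634*n^2 + 25.5964*n + 9.3456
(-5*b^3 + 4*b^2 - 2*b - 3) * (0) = 0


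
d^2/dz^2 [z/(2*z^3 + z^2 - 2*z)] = 2*(12*z^2 + 6*z + 5)/(8*z^6 + 12*z^5 - 18*z^4 - 23*z^3 + 18*z^2 + 12*z - 8)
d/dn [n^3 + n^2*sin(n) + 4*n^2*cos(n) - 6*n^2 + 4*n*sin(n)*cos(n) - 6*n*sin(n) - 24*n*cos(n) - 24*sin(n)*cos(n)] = -4*n^2*sin(n) + n^2*cos(n) + 3*n^2 + 26*n*sin(n) + 2*n*cos(n) + 4*n*cos(2*n) - 12*n - 6*sin(n) + 2*sin(2*n) - 24*cos(n) - 24*cos(2*n)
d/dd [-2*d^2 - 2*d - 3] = -4*d - 2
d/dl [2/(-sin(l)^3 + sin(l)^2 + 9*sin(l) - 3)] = 2*(3*sin(l)^2 - 2*sin(l) - 9)*cos(l)/(sin(l)^3 - sin(l)^2 - 9*sin(l) + 3)^2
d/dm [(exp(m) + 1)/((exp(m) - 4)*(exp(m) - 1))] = (-exp(2*m) - 2*exp(m) + 9)*exp(m)/(exp(4*m) - 10*exp(3*m) + 33*exp(2*m) - 40*exp(m) + 16)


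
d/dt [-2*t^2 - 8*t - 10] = -4*t - 8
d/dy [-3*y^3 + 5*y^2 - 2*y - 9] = -9*y^2 + 10*y - 2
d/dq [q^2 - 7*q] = 2*q - 7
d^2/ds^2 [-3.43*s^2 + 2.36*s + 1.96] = -6.86000000000000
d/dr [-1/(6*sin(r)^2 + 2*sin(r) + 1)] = 2*(6*sin(r) + 1)*cos(r)/(6*sin(r)^2 + 2*sin(r) + 1)^2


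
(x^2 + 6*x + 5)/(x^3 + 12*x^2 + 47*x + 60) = (x + 1)/(x^2 + 7*x + 12)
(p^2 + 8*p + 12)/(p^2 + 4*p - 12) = (p + 2)/(p - 2)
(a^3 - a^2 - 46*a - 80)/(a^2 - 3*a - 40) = a + 2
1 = 1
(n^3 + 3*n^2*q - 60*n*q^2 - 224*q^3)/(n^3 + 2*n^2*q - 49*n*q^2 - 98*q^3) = (-n^2 + 4*n*q + 32*q^2)/(-n^2 + 5*n*q + 14*q^2)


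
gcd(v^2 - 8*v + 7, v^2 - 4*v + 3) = v - 1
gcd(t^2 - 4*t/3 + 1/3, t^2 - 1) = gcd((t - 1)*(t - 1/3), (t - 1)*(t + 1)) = t - 1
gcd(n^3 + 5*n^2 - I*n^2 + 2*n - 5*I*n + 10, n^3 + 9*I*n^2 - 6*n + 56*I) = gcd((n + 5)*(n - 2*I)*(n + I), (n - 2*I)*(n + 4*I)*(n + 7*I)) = n - 2*I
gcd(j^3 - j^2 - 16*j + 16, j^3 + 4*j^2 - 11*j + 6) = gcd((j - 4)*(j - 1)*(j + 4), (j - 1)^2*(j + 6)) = j - 1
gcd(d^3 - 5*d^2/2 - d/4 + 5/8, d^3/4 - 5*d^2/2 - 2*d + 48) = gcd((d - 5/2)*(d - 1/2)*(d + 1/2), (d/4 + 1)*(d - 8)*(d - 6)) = 1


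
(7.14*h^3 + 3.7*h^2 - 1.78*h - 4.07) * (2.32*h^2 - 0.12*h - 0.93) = 16.5648*h^5 + 7.7272*h^4 - 11.2138*h^3 - 12.6698*h^2 + 2.1438*h + 3.7851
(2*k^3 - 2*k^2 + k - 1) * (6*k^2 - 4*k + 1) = 12*k^5 - 20*k^4 + 16*k^3 - 12*k^2 + 5*k - 1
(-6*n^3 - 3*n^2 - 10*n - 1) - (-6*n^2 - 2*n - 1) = -6*n^3 + 3*n^2 - 8*n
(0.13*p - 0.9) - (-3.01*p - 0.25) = 3.14*p - 0.65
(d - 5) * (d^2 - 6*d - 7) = d^3 - 11*d^2 + 23*d + 35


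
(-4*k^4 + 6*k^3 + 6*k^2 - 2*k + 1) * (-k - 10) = 4*k^5 + 34*k^4 - 66*k^3 - 58*k^2 + 19*k - 10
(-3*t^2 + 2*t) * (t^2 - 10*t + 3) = -3*t^4 + 32*t^3 - 29*t^2 + 6*t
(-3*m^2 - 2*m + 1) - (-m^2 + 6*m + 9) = -2*m^2 - 8*m - 8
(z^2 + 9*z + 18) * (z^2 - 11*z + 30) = z^4 - 2*z^3 - 51*z^2 + 72*z + 540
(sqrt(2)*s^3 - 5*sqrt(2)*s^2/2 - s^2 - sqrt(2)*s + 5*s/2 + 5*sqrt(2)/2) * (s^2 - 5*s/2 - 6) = sqrt(2)*s^5 - 5*sqrt(2)*s^4 - s^4 - 3*sqrt(2)*s^3/4 + 5*s^3 - s^2/4 + 20*sqrt(2)*s^2 - 15*s - sqrt(2)*s/4 - 15*sqrt(2)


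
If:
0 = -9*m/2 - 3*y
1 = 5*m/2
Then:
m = 2/5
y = -3/5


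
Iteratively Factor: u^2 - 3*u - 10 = (u + 2)*(u - 5)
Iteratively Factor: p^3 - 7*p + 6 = (p - 1)*(p^2 + p - 6) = (p - 2)*(p - 1)*(p + 3)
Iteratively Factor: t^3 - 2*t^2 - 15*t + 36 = (t - 3)*(t^2 + t - 12) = (t - 3)^2*(t + 4)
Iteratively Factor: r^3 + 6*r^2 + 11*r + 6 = (r + 3)*(r^2 + 3*r + 2) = (r + 1)*(r + 3)*(r + 2)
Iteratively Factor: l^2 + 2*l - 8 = (l + 4)*(l - 2)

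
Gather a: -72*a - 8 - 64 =-72*a - 72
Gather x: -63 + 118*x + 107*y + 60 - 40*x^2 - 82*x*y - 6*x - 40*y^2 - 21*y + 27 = -40*x^2 + x*(112 - 82*y) - 40*y^2 + 86*y + 24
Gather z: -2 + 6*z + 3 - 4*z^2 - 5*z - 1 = -4*z^2 + z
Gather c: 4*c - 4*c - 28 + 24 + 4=0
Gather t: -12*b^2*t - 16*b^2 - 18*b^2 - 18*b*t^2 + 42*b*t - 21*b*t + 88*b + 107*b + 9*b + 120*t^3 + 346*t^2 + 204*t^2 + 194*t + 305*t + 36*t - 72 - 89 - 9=-34*b^2 + 204*b + 120*t^3 + t^2*(550 - 18*b) + t*(-12*b^2 + 21*b + 535) - 170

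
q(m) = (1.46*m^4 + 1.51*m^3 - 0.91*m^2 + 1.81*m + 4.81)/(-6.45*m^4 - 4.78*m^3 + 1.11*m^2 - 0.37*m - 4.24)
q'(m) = (5.84*m^3 + 4.53*m^2 - 1.82*m + 1.81)/(-6.45*m^4 - 4.78*m^3 + 1.11*m^2 - 0.37*m - 4.24) + (25.8*m^3 + 14.34*m^2 - 2.22*m + 0.37)*(1.46*m^4 + 1.51*m^3 - 0.91*m^2 + 1.81*m + 4.81)/(-6.45*m^4 - 4.78*m^3 + 1.11*m^2 - 0.37*m - 4.24)^2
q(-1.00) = -0.46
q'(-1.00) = -1.45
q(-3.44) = -0.19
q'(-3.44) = 0.02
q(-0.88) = -0.64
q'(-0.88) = -1.53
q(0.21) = -1.19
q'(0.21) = -0.17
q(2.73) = -0.25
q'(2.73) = 0.02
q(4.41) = -0.24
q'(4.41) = 0.00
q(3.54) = -0.24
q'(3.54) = 0.01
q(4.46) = -0.24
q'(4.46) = 0.00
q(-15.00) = -0.22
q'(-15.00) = 0.00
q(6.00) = -0.24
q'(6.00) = 0.00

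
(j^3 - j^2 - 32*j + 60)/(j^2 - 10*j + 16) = (j^2 + j - 30)/(j - 8)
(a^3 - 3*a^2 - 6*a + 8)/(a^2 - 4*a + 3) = (a^2 - 2*a - 8)/(a - 3)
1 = 1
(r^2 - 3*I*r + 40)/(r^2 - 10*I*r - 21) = (-r^2 + 3*I*r - 40)/(-r^2 + 10*I*r + 21)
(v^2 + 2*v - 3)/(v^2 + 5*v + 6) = (v - 1)/(v + 2)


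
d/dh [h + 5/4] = 1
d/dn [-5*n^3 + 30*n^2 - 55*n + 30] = -15*n^2 + 60*n - 55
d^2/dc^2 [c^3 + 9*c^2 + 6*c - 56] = 6*c + 18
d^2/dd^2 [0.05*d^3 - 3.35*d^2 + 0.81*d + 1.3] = 0.3*d - 6.7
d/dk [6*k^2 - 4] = 12*k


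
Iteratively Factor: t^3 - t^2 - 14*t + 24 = (t + 4)*(t^2 - 5*t + 6) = (t - 2)*(t + 4)*(t - 3)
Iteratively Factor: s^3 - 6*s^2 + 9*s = (s)*(s^2 - 6*s + 9) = s*(s - 3)*(s - 3)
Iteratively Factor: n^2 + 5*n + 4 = (n + 4)*(n + 1)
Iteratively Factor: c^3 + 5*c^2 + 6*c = (c)*(c^2 + 5*c + 6) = c*(c + 2)*(c + 3)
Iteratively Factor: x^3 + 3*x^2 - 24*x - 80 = (x + 4)*(x^2 - x - 20) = (x + 4)^2*(x - 5)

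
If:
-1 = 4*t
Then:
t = -1/4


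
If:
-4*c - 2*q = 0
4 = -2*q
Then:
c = 1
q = -2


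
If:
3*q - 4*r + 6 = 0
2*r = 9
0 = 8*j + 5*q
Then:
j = -5/2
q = 4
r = 9/2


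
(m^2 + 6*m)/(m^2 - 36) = m/(m - 6)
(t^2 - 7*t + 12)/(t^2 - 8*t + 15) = (t - 4)/(t - 5)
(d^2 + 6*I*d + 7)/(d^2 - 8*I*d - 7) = (d + 7*I)/(d - 7*I)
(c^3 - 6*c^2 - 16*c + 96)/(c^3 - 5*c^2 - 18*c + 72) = (c - 4)/(c - 3)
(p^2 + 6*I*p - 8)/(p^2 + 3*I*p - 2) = (p + 4*I)/(p + I)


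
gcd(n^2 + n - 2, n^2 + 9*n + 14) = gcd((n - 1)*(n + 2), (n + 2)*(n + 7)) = n + 2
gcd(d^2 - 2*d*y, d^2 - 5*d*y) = d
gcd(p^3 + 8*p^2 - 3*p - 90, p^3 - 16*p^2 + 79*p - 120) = p - 3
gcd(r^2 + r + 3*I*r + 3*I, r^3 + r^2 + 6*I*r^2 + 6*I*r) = r + 1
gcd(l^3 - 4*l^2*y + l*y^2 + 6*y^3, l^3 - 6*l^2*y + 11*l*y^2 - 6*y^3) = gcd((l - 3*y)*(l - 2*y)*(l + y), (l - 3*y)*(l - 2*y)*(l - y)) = l^2 - 5*l*y + 6*y^2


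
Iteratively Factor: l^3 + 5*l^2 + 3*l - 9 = (l + 3)*(l^2 + 2*l - 3) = (l - 1)*(l + 3)*(l + 3)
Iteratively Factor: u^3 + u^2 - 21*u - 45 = (u + 3)*(u^2 - 2*u - 15) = (u - 5)*(u + 3)*(u + 3)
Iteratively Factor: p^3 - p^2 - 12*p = (p - 4)*(p^2 + 3*p) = p*(p - 4)*(p + 3)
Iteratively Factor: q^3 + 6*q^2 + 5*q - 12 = (q + 4)*(q^2 + 2*q - 3) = (q + 3)*(q + 4)*(q - 1)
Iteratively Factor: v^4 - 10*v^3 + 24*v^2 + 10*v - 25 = (v - 5)*(v^3 - 5*v^2 - v + 5) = (v - 5)*(v + 1)*(v^2 - 6*v + 5) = (v - 5)^2*(v + 1)*(v - 1)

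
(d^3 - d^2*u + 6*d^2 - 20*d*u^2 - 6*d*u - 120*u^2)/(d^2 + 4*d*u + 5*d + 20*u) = (d^2 - 5*d*u + 6*d - 30*u)/(d + 5)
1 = 1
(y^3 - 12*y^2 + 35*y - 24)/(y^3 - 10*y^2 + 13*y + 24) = (y - 1)/(y + 1)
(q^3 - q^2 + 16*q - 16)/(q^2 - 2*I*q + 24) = (q^2 - q*(1 + 4*I) + 4*I)/(q - 6*I)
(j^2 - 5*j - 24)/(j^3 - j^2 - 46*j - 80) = (j + 3)/(j^2 + 7*j + 10)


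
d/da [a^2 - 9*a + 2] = 2*a - 9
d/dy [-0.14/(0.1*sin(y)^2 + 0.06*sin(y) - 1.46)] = (0.028*sin(y) + 0.0084)*cos(y)/(0.1*sin(y)^2 + 0.06*sin(y) - 1.46)^2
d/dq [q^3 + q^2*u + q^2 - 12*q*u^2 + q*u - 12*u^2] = 3*q^2 + 2*q*u + 2*q - 12*u^2 + u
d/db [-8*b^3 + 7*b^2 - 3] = 2*b*(7 - 12*b)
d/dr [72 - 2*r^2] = -4*r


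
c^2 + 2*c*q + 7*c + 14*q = (c + 7)*(c + 2*q)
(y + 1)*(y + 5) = y^2 + 6*y + 5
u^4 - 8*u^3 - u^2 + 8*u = u*(u - 8)*(u - 1)*(u + 1)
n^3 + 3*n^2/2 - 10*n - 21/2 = (n - 3)*(n + 1)*(n + 7/2)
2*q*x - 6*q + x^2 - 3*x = (2*q + x)*(x - 3)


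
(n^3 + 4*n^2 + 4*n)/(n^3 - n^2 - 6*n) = (n + 2)/(n - 3)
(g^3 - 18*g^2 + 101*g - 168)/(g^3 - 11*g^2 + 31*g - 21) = (g - 8)/(g - 1)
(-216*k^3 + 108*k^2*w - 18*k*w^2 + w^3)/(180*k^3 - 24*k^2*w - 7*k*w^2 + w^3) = (-6*k + w)/(5*k + w)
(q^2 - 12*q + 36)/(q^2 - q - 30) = (q - 6)/(q + 5)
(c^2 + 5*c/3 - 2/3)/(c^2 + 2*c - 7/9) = 3*(c + 2)/(3*c + 7)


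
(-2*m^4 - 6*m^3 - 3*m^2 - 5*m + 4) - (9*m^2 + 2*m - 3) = -2*m^4 - 6*m^3 - 12*m^2 - 7*m + 7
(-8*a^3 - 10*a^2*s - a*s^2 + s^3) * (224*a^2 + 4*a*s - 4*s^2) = -1792*a^5 - 2272*a^4*s - 232*a^3*s^2 + 260*a^2*s^3 + 8*a*s^4 - 4*s^5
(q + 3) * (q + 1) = q^2 + 4*q + 3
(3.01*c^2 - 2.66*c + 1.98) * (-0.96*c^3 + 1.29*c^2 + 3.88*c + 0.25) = -2.8896*c^5 + 6.4365*c^4 + 6.3466*c^3 - 7.0141*c^2 + 7.0174*c + 0.495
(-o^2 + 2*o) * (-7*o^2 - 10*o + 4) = 7*o^4 - 4*o^3 - 24*o^2 + 8*o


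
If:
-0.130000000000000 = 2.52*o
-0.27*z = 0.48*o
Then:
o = -0.05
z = 0.09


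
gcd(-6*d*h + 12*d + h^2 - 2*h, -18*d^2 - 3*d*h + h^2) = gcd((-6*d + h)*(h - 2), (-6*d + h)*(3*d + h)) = 6*d - h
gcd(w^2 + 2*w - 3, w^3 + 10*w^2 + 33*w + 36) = w + 3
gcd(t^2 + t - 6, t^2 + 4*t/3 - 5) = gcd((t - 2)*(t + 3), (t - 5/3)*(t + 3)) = t + 3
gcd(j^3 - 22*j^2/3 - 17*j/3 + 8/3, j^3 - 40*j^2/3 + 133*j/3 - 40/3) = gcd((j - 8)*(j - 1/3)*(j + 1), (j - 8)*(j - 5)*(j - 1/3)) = j^2 - 25*j/3 + 8/3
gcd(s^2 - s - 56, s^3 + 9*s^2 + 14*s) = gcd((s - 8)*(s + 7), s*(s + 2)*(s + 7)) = s + 7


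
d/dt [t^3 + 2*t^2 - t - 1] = 3*t^2 + 4*t - 1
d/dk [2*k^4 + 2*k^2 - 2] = 8*k^3 + 4*k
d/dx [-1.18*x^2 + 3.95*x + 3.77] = 3.95 - 2.36*x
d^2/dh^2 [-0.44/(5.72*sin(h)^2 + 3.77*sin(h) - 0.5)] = (57.584384*sin(h)^4 + 28.465008*sin(h)^3 - 75.0893*sin(h)^2 - 56.100616*sin(h) - 15.024152)/(5.72*sin(h)^2 + 3.77*sin(h) - 0.5)^3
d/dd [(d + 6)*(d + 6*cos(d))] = d - (d + 6)*(6*sin(d) - 1) + 6*cos(d)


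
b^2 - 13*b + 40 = (b - 8)*(b - 5)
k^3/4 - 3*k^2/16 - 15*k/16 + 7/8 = (k/4 + 1/2)*(k - 7/4)*(k - 1)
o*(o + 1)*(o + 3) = o^3 + 4*o^2 + 3*o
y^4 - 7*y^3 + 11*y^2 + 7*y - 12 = (y - 4)*(y - 3)*(y - 1)*(y + 1)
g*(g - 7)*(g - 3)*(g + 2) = g^4 - 8*g^3 + g^2 + 42*g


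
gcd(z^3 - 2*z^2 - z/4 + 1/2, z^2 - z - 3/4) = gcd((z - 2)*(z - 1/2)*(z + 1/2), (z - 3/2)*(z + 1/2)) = z + 1/2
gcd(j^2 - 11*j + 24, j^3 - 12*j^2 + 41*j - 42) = j - 3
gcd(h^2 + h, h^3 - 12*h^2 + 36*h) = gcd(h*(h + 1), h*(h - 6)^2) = h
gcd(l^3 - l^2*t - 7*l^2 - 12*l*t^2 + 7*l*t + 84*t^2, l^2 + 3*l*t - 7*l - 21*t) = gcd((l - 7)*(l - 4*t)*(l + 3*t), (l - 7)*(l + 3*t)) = l^2 + 3*l*t - 7*l - 21*t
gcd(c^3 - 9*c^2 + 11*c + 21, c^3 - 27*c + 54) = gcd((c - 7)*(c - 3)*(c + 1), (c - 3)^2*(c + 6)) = c - 3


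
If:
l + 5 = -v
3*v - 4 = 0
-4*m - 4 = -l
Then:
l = -19/3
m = -31/12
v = 4/3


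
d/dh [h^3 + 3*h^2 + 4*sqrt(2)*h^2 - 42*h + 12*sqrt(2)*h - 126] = 3*h^2 + 6*h + 8*sqrt(2)*h - 42 + 12*sqrt(2)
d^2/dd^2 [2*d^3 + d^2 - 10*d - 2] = 12*d + 2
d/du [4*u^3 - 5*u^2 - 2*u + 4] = 12*u^2 - 10*u - 2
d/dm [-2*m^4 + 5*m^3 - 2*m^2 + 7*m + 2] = -8*m^3 + 15*m^2 - 4*m + 7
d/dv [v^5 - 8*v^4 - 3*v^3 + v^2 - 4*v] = 5*v^4 - 32*v^3 - 9*v^2 + 2*v - 4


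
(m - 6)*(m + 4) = m^2 - 2*m - 24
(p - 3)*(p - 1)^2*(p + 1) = p^4 - 4*p^3 + 2*p^2 + 4*p - 3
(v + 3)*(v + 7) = v^2 + 10*v + 21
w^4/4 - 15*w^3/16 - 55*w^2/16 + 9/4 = (w/4 + 1/4)*(w - 6)*(w - 3/4)*(w + 2)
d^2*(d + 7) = d^3 + 7*d^2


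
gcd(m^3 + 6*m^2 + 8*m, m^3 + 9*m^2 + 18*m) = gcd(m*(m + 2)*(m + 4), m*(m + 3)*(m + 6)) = m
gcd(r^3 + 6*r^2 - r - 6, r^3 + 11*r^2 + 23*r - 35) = r - 1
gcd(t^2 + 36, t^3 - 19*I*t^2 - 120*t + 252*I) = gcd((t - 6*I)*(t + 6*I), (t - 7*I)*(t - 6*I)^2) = t - 6*I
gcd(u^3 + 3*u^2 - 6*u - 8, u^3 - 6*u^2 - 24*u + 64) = u^2 + 2*u - 8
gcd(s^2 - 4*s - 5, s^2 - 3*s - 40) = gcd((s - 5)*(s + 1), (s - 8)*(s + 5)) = 1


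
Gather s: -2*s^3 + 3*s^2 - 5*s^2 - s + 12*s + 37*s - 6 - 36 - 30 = -2*s^3 - 2*s^2 + 48*s - 72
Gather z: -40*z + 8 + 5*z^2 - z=5*z^2 - 41*z + 8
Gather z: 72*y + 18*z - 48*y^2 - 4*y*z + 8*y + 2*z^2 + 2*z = -48*y^2 + 80*y + 2*z^2 + z*(20 - 4*y)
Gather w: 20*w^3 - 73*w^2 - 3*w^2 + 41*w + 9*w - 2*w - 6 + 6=20*w^3 - 76*w^2 + 48*w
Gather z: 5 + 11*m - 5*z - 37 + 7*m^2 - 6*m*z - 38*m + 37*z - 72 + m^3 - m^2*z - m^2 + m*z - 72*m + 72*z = m^3 + 6*m^2 - 99*m + z*(-m^2 - 5*m + 104) - 104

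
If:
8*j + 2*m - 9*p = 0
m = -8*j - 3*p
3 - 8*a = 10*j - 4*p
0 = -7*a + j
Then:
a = 45/1394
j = 315/1394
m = -1008/697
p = -84/697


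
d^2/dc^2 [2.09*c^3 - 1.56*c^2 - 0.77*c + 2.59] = 12.54*c - 3.12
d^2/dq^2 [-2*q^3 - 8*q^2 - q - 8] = -12*q - 16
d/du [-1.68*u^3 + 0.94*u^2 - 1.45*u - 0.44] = -5.04*u^2 + 1.88*u - 1.45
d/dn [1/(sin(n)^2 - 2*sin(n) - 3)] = 2*(1 - sin(n))*cos(n)/((sin(n) - 3)^2*(sin(n) + 1)^2)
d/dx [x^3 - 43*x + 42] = 3*x^2 - 43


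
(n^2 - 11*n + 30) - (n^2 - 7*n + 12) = 18 - 4*n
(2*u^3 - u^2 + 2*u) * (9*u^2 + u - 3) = 18*u^5 - 7*u^4 + 11*u^3 + 5*u^2 - 6*u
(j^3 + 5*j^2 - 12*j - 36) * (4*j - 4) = 4*j^4 + 16*j^3 - 68*j^2 - 96*j + 144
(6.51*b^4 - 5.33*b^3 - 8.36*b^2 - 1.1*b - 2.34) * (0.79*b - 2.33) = 5.1429*b^5 - 19.379*b^4 + 5.8145*b^3 + 18.6098*b^2 + 0.7144*b + 5.4522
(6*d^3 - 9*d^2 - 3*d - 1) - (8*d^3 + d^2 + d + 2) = -2*d^3 - 10*d^2 - 4*d - 3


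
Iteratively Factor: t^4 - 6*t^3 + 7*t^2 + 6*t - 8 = (t - 1)*(t^3 - 5*t^2 + 2*t + 8) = (t - 4)*(t - 1)*(t^2 - t - 2) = (t - 4)*(t - 1)*(t + 1)*(t - 2)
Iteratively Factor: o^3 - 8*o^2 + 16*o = (o - 4)*(o^2 - 4*o) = (o - 4)^2*(o)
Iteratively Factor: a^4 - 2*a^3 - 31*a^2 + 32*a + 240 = (a + 3)*(a^3 - 5*a^2 - 16*a + 80) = (a + 3)*(a + 4)*(a^2 - 9*a + 20) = (a - 4)*(a + 3)*(a + 4)*(a - 5)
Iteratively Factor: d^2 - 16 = (d + 4)*(d - 4)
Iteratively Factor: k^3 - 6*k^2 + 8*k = (k - 4)*(k^2 - 2*k) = (k - 4)*(k - 2)*(k)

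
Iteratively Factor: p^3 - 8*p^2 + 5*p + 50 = (p + 2)*(p^2 - 10*p + 25) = (p - 5)*(p + 2)*(p - 5)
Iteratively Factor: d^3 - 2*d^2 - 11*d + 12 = (d - 1)*(d^2 - d - 12) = (d - 1)*(d + 3)*(d - 4)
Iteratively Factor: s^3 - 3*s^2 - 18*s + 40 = (s - 5)*(s^2 + 2*s - 8) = (s - 5)*(s - 2)*(s + 4)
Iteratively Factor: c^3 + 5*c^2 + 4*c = (c + 1)*(c^2 + 4*c) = (c + 1)*(c + 4)*(c)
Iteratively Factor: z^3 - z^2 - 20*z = (z - 5)*(z^2 + 4*z) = (z - 5)*(z + 4)*(z)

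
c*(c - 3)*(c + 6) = c^3 + 3*c^2 - 18*c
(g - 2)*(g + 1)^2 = g^3 - 3*g - 2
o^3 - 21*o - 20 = (o - 5)*(o + 1)*(o + 4)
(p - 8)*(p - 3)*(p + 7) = p^3 - 4*p^2 - 53*p + 168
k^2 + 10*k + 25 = (k + 5)^2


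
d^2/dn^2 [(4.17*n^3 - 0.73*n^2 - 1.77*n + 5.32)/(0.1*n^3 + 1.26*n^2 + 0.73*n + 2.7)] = (-1.06544*n^6 - 1.93266*n^5 - 13.89078*n^4 - 14.46255*n^3 + 122.956332*n^2 + 239.266656*n - 34.193284)/(0.001*n^9 + 0.0378*n^8 + 0.49818*n^7 + 2.633256*n^6 + 5.677914*n^5 + 16.056522*n^4 + 17.476777*n^3 + 31.87269*n^2 + 15.9651*n + 19.683)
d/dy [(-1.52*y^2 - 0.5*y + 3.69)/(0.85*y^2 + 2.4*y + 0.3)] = (-3.223*y^2 - 7.185*y - 9.006)/(0.7225*y^4 + 4.08*y^3 + 6.27*y^2 + 1.44*y + 0.09)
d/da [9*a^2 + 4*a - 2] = 18*a + 4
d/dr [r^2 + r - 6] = 2*r + 1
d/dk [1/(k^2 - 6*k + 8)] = 2*(3 - k)/(k^2 - 6*k + 8)^2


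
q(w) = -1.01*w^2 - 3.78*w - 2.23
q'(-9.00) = 14.40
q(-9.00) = -50.02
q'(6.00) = -15.90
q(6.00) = -61.27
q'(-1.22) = -1.32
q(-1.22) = 0.88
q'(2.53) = -8.89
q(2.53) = -18.26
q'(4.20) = -12.26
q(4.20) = -35.92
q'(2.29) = -8.41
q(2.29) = -16.18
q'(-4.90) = 6.12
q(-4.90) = -7.96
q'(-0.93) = -1.90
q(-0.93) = 0.41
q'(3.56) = -10.97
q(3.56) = -28.49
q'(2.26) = -8.35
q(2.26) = -15.93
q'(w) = -2.02*w - 3.78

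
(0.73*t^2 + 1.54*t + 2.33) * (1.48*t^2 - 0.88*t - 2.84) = 1.0804*t^4 + 1.6368*t^3 + 0.02*t^2 - 6.424*t - 6.6172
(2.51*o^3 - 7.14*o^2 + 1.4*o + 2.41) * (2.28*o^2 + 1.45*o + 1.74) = 5.7228*o^5 - 12.6397*o^4 - 2.7936*o^3 - 4.8988*o^2 + 5.9305*o + 4.1934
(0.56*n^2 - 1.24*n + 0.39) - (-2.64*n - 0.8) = 0.56*n^2 + 1.4*n + 1.19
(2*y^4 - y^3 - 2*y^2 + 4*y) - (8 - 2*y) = 2*y^4 - y^3 - 2*y^2 + 6*y - 8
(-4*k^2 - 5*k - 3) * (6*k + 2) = -24*k^3 - 38*k^2 - 28*k - 6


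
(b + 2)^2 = b^2 + 4*b + 4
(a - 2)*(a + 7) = a^2 + 5*a - 14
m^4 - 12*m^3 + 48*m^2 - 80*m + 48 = (m - 6)*(m - 2)^3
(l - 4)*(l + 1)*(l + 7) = l^3 + 4*l^2 - 25*l - 28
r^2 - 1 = (r - 1)*(r + 1)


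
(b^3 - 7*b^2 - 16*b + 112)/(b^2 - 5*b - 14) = (b^2 - 16)/(b + 2)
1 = 1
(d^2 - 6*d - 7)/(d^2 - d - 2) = (d - 7)/(d - 2)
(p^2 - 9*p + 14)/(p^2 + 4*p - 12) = (p - 7)/(p + 6)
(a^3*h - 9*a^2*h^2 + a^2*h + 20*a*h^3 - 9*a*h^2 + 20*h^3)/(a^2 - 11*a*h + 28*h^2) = h*(a^2 - 5*a*h + a - 5*h)/(a - 7*h)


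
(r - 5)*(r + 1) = r^2 - 4*r - 5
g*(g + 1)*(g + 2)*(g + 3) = g^4 + 6*g^3 + 11*g^2 + 6*g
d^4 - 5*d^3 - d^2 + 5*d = d*(d - 5)*(d - 1)*(d + 1)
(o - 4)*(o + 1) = o^2 - 3*o - 4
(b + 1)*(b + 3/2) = b^2 + 5*b/2 + 3/2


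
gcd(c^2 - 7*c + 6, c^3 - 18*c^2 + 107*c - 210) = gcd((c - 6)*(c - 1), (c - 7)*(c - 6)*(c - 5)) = c - 6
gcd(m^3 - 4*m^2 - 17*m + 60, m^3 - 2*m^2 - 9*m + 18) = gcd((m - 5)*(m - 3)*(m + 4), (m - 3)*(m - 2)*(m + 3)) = m - 3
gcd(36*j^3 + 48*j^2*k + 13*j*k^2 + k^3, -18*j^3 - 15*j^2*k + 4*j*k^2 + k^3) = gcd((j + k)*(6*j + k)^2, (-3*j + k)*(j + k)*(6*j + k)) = 6*j^2 + 7*j*k + k^2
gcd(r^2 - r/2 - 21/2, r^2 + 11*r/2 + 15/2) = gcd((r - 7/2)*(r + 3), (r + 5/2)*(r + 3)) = r + 3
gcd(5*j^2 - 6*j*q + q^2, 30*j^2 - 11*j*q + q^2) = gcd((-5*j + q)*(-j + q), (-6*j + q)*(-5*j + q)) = -5*j + q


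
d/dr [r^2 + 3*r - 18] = 2*r + 3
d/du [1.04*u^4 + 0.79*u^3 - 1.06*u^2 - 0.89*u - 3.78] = 4.16*u^3 + 2.37*u^2 - 2.12*u - 0.89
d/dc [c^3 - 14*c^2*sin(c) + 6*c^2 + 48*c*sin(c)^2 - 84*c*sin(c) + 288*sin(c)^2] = -14*c^2*cos(c) + 3*c^2 - 28*c*sin(c) + 48*c*sin(2*c) - 84*c*cos(c) + 12*c + 48*sin(c)^2 - 84*sin(c) + 288*sin(2*c)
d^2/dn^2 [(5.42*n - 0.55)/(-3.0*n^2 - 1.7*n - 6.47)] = (-(5.42*n - 0.55)*(6.0*n + 1.7)*(12.0*n + 3.4) + (97.56*n + 15.128)*(3.0*n^2 + 1.7*n + 6.47))/(3.0*n^2 + 1.7*n + 6.47)^3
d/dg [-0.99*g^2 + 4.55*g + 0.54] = 4.55 - 1.98*g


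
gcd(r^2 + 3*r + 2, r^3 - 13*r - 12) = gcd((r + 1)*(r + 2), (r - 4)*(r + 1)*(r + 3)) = r + 1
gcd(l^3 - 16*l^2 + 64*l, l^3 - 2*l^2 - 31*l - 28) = 1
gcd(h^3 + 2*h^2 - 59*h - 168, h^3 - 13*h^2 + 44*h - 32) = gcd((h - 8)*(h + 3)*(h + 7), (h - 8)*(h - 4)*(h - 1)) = h - 8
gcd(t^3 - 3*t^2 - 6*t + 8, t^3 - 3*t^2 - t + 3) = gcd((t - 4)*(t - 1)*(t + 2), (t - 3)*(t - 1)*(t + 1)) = t - 1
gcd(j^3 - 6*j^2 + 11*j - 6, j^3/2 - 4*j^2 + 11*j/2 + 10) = 1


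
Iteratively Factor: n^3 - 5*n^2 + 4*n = (n - 1)*(n^2 - 4*n) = (n - 4)*(n - 1)*(n)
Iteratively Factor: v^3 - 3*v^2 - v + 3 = (v - 1)*(v^2 - 2*v - 3) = (v - 1)*(v + 1)*(v - 3)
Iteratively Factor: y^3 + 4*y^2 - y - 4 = (y + 4)*(y^2 - 1) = (y - 1)*(y + 4)*(y + 1)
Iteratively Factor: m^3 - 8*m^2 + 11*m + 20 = (m - 5)*(m^2 - 3*m - 4) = (m - 5)*(m + 1)*(m - 4)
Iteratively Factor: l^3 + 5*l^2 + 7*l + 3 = (l + 1)*(l^2 + 4*l + 3) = (l + 1)*(l + 3)*(l + 1)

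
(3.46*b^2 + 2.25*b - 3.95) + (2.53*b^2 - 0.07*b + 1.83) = 5.99*b^2 + 2.18*b - 2.12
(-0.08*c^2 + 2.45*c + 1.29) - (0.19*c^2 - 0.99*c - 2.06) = -0.27*c^2 + 3.44*c + 3.35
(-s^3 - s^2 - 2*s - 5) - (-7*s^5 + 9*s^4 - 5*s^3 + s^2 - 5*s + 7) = 7*s^5 - 9*s^4 + 4*s^3 - 2*s^2 + 3*s - 12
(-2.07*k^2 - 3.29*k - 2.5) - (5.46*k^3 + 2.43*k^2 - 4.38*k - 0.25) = -5.46*k^3 - 4.5*k^2 + 1.09*k - 2.25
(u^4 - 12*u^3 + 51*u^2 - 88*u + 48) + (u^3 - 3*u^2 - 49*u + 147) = u^4 - 11*u^3 + 48*u^2 - 137*u + 195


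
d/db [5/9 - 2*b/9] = -2/9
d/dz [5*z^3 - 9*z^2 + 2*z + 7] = 15*z^2 - 18*z + 2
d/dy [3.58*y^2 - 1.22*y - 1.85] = 7.16*y - 1.22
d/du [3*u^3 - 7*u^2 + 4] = u*(9*u - 14)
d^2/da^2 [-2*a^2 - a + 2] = -4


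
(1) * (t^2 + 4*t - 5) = t^2 + 4*t - 5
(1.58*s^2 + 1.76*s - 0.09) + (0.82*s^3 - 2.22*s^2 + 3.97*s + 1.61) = 0.82*s^3 - 0.64*s^2 + 5.73*s + 1.52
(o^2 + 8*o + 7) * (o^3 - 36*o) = o^5 + 8*o^4 - 29*o^3 - 288*o^2 - 252*o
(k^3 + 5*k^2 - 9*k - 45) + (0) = k^3 + 5*k^2 - 9*k - 45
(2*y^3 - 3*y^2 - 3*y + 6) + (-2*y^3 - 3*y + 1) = -3*y^2 - 6*y + 7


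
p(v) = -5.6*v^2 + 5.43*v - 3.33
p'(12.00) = -128.97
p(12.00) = -744.57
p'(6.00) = -61.77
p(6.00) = -172.35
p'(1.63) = -12.83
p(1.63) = -9.36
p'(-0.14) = 7.00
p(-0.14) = -4.20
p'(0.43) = 0.61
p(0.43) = -2.03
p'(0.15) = 3.75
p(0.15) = -2.64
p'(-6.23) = 75.21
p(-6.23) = -254.51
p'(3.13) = -29.63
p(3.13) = -41.20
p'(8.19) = -86.30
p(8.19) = -334.48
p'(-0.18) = 7.45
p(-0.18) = -4.49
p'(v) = 5.43 - 11.2*v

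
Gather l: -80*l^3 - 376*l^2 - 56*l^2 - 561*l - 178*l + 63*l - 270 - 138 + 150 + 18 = -80*l^3 - 432*l^2 - 676*l - 240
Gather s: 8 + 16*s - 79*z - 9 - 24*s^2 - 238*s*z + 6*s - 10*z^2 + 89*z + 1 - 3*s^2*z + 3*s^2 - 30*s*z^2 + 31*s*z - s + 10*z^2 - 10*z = s^2*(-3*z - 21) + s*(-30*z^2 - 207*z + 21)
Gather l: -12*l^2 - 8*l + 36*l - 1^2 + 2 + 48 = -12*l^2 + 28*l + 49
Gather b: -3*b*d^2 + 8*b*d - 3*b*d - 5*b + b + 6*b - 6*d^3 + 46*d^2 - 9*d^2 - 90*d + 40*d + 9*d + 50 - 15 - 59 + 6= b*(-3*d^2 + 5*d + 2) - 6*d^3 + 37*d^2 - 41*d - 18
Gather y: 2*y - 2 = 2*y - 2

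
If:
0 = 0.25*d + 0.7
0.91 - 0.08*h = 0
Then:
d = -2.80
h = 11.38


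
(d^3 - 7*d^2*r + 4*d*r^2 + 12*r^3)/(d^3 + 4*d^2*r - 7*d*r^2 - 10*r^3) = (d - 6*r)/(d + 5*r)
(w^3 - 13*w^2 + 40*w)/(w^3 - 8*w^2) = (w - 5)/w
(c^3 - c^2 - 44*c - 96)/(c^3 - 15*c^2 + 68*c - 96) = (c^2 + 7*c + 12)/(c^2 - 7*c + 12)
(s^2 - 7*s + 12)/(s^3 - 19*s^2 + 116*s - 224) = (s - 3)/(s^2 - 15*s + 56)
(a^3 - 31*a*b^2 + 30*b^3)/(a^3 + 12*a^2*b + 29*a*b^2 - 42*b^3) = (a - 5*b)/(a + 7*b)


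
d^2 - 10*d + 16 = (d - 8)*(d - 2)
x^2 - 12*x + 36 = (x - 6)^2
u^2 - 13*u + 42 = (u - 7)*(u - 6)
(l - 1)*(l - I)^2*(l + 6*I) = l^4 - l^3 + 4*I*l^3 + 11*l^2 - 4*I*l^2 - 11*l - 6*I*l + 6*I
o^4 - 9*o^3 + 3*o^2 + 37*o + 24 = (o - 8)*(o - 3)*(o + 1)^2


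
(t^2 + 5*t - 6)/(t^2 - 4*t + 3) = (t + 6)/(t - 3)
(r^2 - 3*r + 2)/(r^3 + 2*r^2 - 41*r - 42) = (r^2 - 3*r + 2)/(r^3 + 2*r^2 - 41*r - 42)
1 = 1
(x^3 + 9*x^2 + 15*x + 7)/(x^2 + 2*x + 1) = x + 7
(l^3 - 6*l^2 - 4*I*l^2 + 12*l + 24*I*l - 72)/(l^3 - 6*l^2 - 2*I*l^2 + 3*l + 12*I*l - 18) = (l^2 - 4*I*l + 12)/(l^2 - 2*I*l + 3)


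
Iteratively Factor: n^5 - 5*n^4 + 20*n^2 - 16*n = (n - 4)*(n^4 - n^3 - 4*n^2 + 4*n) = (n - 4)*(n - 1)*(n^3 - 4*n) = (n - 4)*(n - 1)*(n + 2)*(n^2 - 2*n) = (n - 4)*(n - 2)*(n - 1)*(n + 2)*(n)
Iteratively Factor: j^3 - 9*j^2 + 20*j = (j - 4)*(j^2 - 5*j) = j*(j - 4)*(j - 5)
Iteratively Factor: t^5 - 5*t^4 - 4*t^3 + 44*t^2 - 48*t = (t + 3)*(t^4 - 8*t^3 + 20*t^2 - 16*t) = (t - 2)*(t + 3)*(t^3 - 6*t^2 + 8*t) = t*(t - 2)*(t + 3)*(t^2 - 6*t + 8) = t*(t - 2)^2*(t + 3)*(t - 4)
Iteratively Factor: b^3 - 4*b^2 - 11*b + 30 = (b - 2)*(b^2 - 2*b - 15) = (b - 5)*(b - 2)*(b + 3)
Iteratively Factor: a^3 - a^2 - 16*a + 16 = (a + 4)*(a^2 - 5*a + 4) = (a - 4)*(a + 4)*(a - 1)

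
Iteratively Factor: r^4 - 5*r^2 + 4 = (r + 1)*(r^3 - r^2 - 4*r + 4) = (r - 1)*(r + 1)*(r^2 - 4) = (r - 1)*(r + 1)*(r + 2)*(r - 2)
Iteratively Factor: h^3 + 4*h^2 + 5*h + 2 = (h + 1)*(h^2 + 3*h + 2) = (h + 1)^2*(h + 2)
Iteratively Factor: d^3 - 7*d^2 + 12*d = (d)*(d^2 - 7*d + 12) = d*(d - 3)*(d - 4)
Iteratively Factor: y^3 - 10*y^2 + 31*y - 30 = (y - 5)*(y^2 - 5*y + 6) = (y - 5)*(y - 2)*(y - 3)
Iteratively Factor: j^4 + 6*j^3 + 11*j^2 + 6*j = (j + 2)*(j^3 + 4*j^2 + 3*j) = j*(j + 2)*(j^2 + 4*j + 3) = j*(j + 2)*(j + 3)*(j + 1)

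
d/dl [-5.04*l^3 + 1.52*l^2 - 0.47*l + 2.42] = -15.12*l^2 + 3.04*l - 0.47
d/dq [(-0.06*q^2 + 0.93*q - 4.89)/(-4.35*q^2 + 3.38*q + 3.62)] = (3.8427*q^2 - 42.9774*q + 19.8948)/(18.9225*q^4 - 29.406*q^3 - 20.0696*q^2 + 24.4712*q + 13.1044)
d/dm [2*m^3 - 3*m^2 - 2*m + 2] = 6*m^2 - 6*m - 2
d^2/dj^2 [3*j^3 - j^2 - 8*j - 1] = 18*j - 2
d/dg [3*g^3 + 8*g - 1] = 9*g^2 + 8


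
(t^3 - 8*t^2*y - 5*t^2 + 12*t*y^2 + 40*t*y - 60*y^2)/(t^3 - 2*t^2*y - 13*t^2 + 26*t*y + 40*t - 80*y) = (t - 6*y)/(t - 8)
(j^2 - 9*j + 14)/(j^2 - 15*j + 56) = (j - 2)/(j - 8)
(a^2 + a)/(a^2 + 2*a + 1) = a/(a + 1)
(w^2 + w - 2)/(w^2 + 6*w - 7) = (w + 2)/(w + 7)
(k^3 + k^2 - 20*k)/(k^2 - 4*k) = k + 5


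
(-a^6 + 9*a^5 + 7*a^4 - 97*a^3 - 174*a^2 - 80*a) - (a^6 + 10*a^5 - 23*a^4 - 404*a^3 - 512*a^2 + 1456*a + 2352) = -2*a^6 - a^5 + 30*a^4 + 307*a^3 + 338*a^2 - 1536*a - 2352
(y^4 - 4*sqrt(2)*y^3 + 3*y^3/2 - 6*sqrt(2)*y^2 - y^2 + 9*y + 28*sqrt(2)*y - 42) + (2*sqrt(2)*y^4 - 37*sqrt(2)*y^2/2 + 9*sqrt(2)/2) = y^4 + 2*sqrt(2)*y^4 - 4*sqrt(2)*y^3 + 3*y^3/2 - 49*sqrt(2)*y^2/2 - y^2 + 9*y + 28*sqrt(2)*y - 42 + 9*sqrt(2)/2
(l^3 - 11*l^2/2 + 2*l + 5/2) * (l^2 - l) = l^5 - 13*l^4/2 + 15*l^3/2 + l^2/2 - 5*l/2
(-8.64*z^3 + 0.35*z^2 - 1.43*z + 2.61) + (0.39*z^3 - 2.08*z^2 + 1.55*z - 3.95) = -8.25*z^3 - 1.73*z^2 + 0.12*z - 1.34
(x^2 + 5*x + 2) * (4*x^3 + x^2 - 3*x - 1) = 4*x^5 + 21*x^4 + 10*x^3 - 14*x^2 - 11*x - 2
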